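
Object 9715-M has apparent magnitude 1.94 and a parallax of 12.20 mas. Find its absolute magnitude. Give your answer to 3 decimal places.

d = 1/p = 1/0.01220″ = 81.967 pc.
m − M = 5 log₁₀(81.967) − 5 = 9.5682 − 5 = 4.5682.
M = m − (m − M) = 1.94 − 4.5682 = -2.628.

M = -2.628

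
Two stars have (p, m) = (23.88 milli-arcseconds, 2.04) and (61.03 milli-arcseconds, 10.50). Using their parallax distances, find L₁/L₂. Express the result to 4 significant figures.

d₁ = 1/p₁ = 1/0.02388″ = 41.876 pc; d₂ = 1/p₂ = 1/0.06103″ = 16.385 pc.
M₁ = m₁ − 5 log₁₀ d₁ + 5 = 2.04 − 8.1098 + 5 = -1.0698.
M₂ = 10.50 − 6.0722 + 5 = 9.4278.
L₁/L₂ = 10^(0.4(M₂ − M₁)) = 10^(0.4 × 10.4976) = 10^4.19904 = 15814.

L₁/L₂ = 15810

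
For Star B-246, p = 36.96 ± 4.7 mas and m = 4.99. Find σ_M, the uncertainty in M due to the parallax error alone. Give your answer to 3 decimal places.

M = m − 5 log₁₀ d + 5 = m + 5 log₁₀ p + 5, so ∂M/∂p = 5/(p ln 10).
σ_M = (5/ln 10) · (σ_p/p) = 2.1715 × 4.7/36.96 = 2.1715 × 0.12716 = 0.27613.

σ_M = 0.276 mag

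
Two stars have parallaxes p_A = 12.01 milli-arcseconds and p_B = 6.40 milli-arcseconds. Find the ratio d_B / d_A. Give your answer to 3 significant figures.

1.88

Since d = 1/p, d_B/d_A = p_A/p_B.
= 12.01 / 6.40 = 1.8766.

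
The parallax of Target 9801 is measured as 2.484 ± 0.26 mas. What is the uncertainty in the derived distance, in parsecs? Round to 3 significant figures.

d = 1/p, so σ_d = σ_p / p².
σ_d = 0.000260 / (0.002484)² = 0.000260 / 0.0000061703 = 42.137 pc.

42.1 pc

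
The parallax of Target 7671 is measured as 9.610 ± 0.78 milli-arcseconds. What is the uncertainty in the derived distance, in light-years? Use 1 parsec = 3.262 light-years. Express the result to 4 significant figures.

d = 1/p, so σ_d = σ_p / p².
σ_d = 0.000780 / (0.009610)² = 0.000780 / 0.000092352 = 8.4459 pc = 8.4459 × 3.262 ly = 27.551 ly.

27.55 ly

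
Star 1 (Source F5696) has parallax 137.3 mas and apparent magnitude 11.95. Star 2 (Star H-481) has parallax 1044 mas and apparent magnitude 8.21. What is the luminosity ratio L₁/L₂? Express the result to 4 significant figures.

L₁/L₂ = 1.845

d₁ = 1/p₁ = 1/0.1373″ = 7.2833 pc; d₂ = 1/p₂ = 1/1.044″ = 0.95785 pc.
M₁ = m₁ − 5 log₁₀ d₁ + 5 = 11.95 − 4.3116 + 5 = 12.6384.
M₂ = 8.21 − (-0.0935) + 5 = 13.3035.
L₁/L₂ = 10^(0.4(M₂ − M₁)) = 10^(0.4 × 0.6651) = 10^0.26604 = 1.8452.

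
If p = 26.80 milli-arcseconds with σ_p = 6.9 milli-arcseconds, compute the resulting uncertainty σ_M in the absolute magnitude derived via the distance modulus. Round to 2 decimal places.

M = m − 5 log₁₀ d + 5 = m + 5 log₁₀ p + 5, so ∂M/∂p = 5/(p ln 10).
σ_M = (5/ln 10) · (σ_p/p) = 2.1715 × 6.9/26.80 = 2.1715 × 0.25746 = 0.55907.

σ_M = 0.56 mag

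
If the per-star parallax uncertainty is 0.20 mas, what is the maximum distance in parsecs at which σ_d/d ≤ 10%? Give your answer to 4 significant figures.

500.0 pc

σ_d/d = σ_p/p, so the condition is σ_p/p ≤ 0.10, i.e. p ≥ σ_p/0.10.
p_min = 0.20/0.10 = 2 mas = 0.002 arcsec.
d_max = 1/p_min = 1/0.002 = 500 pc.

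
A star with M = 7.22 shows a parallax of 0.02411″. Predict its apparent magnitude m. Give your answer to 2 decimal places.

m = 10.31

d = 1/p = 1/0.02411″ = 41.477 pc.
m − M = 5 log₁₀ d − 5 = 5 log₁₀(41.477) − 5 = 8.0890 − 5 = 3.0890.
m = M + (m − M) = 7.22 + 3.0890 = 10.31.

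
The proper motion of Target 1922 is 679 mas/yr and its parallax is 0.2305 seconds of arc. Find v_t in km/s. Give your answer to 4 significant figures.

13.96 km/s

d = 1/p = 1/0.2305″ = 4.3384 pc.
μ = 679 mas/yr = 0.679 ″/yr.
v_t = 4.74 × μ × d = 4.74 × 0.679 × 4.3384 = 13.963 km/s.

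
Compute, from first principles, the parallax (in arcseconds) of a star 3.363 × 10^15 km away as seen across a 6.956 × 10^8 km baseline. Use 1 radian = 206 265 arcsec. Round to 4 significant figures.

0.04266 arcsec

θ ≈ B/d = (6.956 × 10^8) / (3.363 × 10^15) = 2.0684 × 10^-7 rad.
In arcseconds: 2.0684 × 10^-7 × 206265 = 0.042664″.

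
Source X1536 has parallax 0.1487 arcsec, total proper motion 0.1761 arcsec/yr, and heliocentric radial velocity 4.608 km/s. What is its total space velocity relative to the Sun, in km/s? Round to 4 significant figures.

d = 1/p = 1/0.1487″ = 6.7249 pc.
v_t = 4.740 μ d = 4.740 × 0.1761 × 6.7249 = 5.6134 km/s.
v = √(v_r² + v_t²) = √(4.608² + 5.6134²) = √52.7439 = 7.2625 km/s.

7.263 km/s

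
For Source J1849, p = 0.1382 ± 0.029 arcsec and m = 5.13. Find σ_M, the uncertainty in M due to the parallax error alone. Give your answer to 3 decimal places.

σ_M = 0.456 mag

M = m − 5 log₁₀ d + 5 = m + 5 log₁₀ p + 5, so ∂M/∂p = 5/(p ln 10).
σ_M = (5/ln 10) · (σ_p/p) = 2.1715 × 0.029/0.1382 = 2.1715 × 0.20984 = 0.45567.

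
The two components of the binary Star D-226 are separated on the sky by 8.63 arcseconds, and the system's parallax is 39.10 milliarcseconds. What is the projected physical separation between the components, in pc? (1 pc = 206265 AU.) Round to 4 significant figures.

0.001070 pc

d = 1/p = 1/0.03910″ = 25.575 pc.
At distance d (pc), an angle of θ arcsec spans θ·d AU: s = 8.63 × 25.575 = 220.71 AU.
= 220.71 / 206265 = 0.0010700 pc.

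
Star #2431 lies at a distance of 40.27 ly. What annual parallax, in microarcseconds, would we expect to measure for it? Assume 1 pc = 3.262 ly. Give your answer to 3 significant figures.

81000 μas

d = 40.27 ly ÷ 3.262 = 12.345 pc.
p = 1/d = 1/12.345 = 0.081004 arcsec.
= 0.081004 × 10⁶ = 81004 μas.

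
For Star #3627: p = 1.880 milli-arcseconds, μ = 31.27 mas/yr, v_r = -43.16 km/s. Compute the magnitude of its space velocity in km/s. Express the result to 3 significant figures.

d = 1/p = 1/0.001880″ = 531.91 pc.
μ = 31.27 mas/yr = 0.03127 ″/yr.
v_t = 4.740 μ d = 4.740 × 0.03127 × 531.91 = 78.84 km/s.
v = √(v_r² + v_t²) = √((-43.16)² + 78.84²) = √8078.53 = 89.881 km/s.

89.9 km/s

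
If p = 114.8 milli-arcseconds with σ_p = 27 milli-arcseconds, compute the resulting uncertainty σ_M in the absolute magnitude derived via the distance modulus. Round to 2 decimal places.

σ_M = 0.51 mag

M = m − 5 log₁₀ d + 5 = m + 5 log₁₀ p + 5, so ∂M/∂p = 5/(p ln 10).
σ_M = (5/ln 10) · (σ_p/p) = 2.1715 × 27/114.8 = 2.1715 × 0.23519 = 0.51072.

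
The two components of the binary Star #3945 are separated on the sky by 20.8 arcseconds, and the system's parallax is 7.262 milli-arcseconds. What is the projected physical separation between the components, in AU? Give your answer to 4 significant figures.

d = 1/p = 1/0.007262″ = 137.7 pc.
At distance d (pc), an angle of θ arcsec spans θ·d AU: s = 20.8 × 137.7 = 2864.2 AU.

2864 AU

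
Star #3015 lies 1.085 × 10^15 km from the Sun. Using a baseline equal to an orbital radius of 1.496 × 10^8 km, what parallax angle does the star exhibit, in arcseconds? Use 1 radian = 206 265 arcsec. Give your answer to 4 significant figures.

θ ≈ B/d = (1.496 × 10^8) / (1.085 × 10^15) = 1.3788 × 10^-7 rad.
In arcseconds: 1.3788 × 10^-7 × 206265 = 0.02844″.

0.02844 arcsec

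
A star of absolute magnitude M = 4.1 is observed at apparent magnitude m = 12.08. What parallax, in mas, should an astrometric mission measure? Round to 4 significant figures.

m − M = 12.08 − 4.1 = 7.98.
d = 10^((m−M)/5 + 1) = 10^2.596 = 394.46 pc.
p = 1/d = 1/394.46 = 0.0025351 arcsec = 2.5351 mas.

2.535 mas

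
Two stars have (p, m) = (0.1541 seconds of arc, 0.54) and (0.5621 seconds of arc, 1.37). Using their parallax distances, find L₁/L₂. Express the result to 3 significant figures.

d₁ = 1/p₁ = 1/0.1541″ = 6.4893 pc; d₂ = 1/p₂ = 1/0.5621″ = 1.779 pc.
M₁ = m₁ − 5 log₁₀ d₁ + 5 = 0.54 − 4.0610 + 5 = 1.4790.
M₂ = 1.37 − 1.2509 + 5 = 5.1191.
L₁/L₂ = 10^(0.4(M₂ − M₁)) = 10^(0.4 × 3.6401) = 10^1.45604 = 28.579.

L₁/L₂ = 28.6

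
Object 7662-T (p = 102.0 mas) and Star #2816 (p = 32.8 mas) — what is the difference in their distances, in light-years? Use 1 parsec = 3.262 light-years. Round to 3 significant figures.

d_A = 1/0.1020″ = 9.8039 pc; d_B = 1/0.03280″ = 30.488 pc.
|d_B − d_A| = |30.488 − 9.8039| = 20.684 pc = 20.684 × 3.262 ly = 67.471 ly.

67.5 ly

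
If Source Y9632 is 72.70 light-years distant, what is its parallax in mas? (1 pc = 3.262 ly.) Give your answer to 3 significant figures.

d = 72.70 ly ÷ 3.262 = 22.287 pc.
p = 1/d = 1/22.287 = 0.044869 arcsec.
= 0.044869 × 1000 = 44.869 mas.

44.9 mas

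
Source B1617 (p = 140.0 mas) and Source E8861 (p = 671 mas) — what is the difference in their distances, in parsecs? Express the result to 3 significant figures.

d_A = 1/0.1400″ = 7.1429 pc; d_B = 1/0.6710″ = 1.4903 pc.
|d_B − d_A| = |1.4903 − 7.1429| = 5.6526 pc.

5.65 pc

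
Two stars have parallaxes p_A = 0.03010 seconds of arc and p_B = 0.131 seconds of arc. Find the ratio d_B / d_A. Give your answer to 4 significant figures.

0.2298

Since d = 1/p, d_B/d_A = p_A/p_B.
= 0.03010 / 0.131 = 0.22977.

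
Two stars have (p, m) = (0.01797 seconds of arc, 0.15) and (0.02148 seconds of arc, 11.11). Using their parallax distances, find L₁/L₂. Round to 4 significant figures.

d₁ = 1/p₁ = 1/0.01797″ = 55.648 pc; d₂ = 1/p₂ = 1/0.02148″ = 46.555 pc.
M₁ = m₁ − 5 log₁₀ d₁ + 5 = 0.15 − 8.7272 + 5 = -3.5772.
M₂ = 11.11 − 8.3398 + 5 = 7.7702.
L₁/L₂ = 10^(0.4(M₂ − M₁)) = 10^(0.4 × 11.3474) = 10^4.53896 = 34591.

L₁/L₂ = 34590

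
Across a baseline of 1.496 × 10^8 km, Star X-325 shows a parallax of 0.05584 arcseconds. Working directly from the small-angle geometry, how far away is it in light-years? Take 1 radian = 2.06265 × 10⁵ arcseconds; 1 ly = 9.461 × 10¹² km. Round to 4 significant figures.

θ = 0.05584″ = 0.05584/206265 = 2.7072 × 10^-7 rad.
d = B/θ = (1.496 × 10^8) / (2.7072 × 10^-7) = 5.5260 × 10^14 km = (5.5260 × 10^14) / (9.461 × 10^12) ly = 58.408 ly.

58.41 ly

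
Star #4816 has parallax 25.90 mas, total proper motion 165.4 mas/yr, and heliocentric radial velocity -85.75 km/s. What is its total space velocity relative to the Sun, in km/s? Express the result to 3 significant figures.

90.9 km/s

d = 1/p = 1/0.02590″ = 38.61 pc.
μ = 165.4 mas/yr = 0.1654 ″/yr.
v_t = 4.740 μ d = 4.740 × 0.1654 × 38.61 = 30.27 km/s.
v = √(v_r² + v_t²) = √((-85.75)² + 30.27²) = √8269.34 = 90.936 km/s.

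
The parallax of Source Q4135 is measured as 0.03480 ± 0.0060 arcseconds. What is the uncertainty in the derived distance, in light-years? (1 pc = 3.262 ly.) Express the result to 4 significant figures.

d = 1/p, so σ_d = σ_p / p².
σ_d = 0.00600 / (0.03480)² = 0.00600 / 0.001211 = 4.9546 pc = 4.9546 × 3.262 ly = 16.162 ly.

16.16 ly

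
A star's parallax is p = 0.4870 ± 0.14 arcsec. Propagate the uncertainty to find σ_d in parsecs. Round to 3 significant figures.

d = 1/p, so σ_d = σ_p / p².
σ_d = 0.140 / (0.4870)² = 0.140 / 0.23717 = 0.59029 pc.

0.590 pc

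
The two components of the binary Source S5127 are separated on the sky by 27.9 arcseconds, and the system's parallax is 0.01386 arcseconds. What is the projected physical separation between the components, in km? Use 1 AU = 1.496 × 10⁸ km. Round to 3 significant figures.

3.01 × 10^11 km

d = 1/p = 1/0.01386″ = 72.15 pc.
At distance d (pc), an angle of θ arcsec spans θ·d AU: s = 27.9 × 72.15 = 2013 AU.
= 2013 × 1.496 × 10⁸ km = 3.0114 × 10^11 km.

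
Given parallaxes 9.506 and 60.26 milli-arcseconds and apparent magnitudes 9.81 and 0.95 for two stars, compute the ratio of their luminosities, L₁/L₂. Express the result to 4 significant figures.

d₁ = 1/p₁ = 1/0.009506″ = 105.2 pc; d₂ = 1/p₂ = 1/0.06026″ = 16.595 pc.
M₁ = m₁ − 5 log₁₀ d₁ + 5 = 9.81 − 10.1101 + 5 = 4.6999.
M₂ = 0.95 − 6.0999 + 5 = -0.1499.
L₁/L₂ = 10^(0.4(M₂ − M₁)) = 10^(0.4 × (-4.8498)) = 10^(-1.93992) = 0.011484.

L₁/L₂ = 0.01148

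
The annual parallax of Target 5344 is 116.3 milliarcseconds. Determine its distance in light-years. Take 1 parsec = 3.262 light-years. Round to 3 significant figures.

p = 116.3 milliarcseconds = 0.1163 arcsec.
d = 1/p = 1/0.1163 = 8.5985 pc.
In light-years: 8.5985 × 3.262 = 28.048 ly.

28.0 light years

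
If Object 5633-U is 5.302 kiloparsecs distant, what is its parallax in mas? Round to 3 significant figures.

d = 5.302 kpc = 5302 pc.
p = 1/d = 1/5302 = 0.00018861 arcsec.
= 0.00018861 × 1000 = 0.18861 mas.

0.189 mas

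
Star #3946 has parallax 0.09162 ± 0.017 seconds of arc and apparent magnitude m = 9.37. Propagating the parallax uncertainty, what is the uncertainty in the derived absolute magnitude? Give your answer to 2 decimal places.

σ_M = 0.40 mag

M = m − 5 log₁₀ d + 5 = m + 5 log₁₀ p + 5, so ∂M/∂p = 5/(p ln 10).
σ_M = (5/ln 10) · (σ_p/p) = 2.1715 × 0.017/0.09162 = 2.1715 × 0.18555 = 0.40292.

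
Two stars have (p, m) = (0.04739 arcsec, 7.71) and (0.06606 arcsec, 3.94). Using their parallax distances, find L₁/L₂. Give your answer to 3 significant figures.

L₁/L₂ = 0.0603

d₁ = 1/p₁ = 1/0.04739″ = 21.101 pc; d₂ = 1/p₂ = 1/0.06606″ = 15.138 pc.
M₁ = m₁ − 5 log₁₀ d₁ + 5 = 7.71 − 6.6215 + 5 = 6.0885.
M₂ = 3.94 − 5.9003 + 5 = 3.0397.
L₁/L₂ = 10^(0.4(M₂ − M₁)) = 10^(0.4 × (-3.0488)) = 10^(-1.21952) = 0.060323.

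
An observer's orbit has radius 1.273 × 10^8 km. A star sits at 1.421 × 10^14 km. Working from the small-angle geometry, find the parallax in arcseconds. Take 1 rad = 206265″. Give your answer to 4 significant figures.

θ ≈ B/d = (1.273 × 10^8) / (1.421 × 10^14) = 8.9585 × 10^-7 rad.
In arcseconds: 8.9585 × 10^-7 × 206265 = 0.18478″.

0.1848 arcsec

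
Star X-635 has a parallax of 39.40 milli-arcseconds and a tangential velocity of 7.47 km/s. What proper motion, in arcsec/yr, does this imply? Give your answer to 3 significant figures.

0.0621 arcsec/yr

d = 1/p = 1/0.03940″ = 25.381 pc.
μ = v_t / (4.74 d) = 7.47 / (4.74 × 25.381) = 7.47 / 120.31 = 0.06209 ″/yr.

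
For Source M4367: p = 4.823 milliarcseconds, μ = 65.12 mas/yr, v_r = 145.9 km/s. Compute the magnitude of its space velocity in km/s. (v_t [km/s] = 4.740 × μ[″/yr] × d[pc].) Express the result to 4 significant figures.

159.3 km/s

d = 1/p = 1/0.004823″ = 207.34 pc.
μ = 65.12 mas/yr = 0.06512 ″/yr.
v_t = 4.740 μ d = 4.740 × 0.06512 × 207.34 = 63.999 km/s.
v = √(v_r² + v_t²) = √(145.9² + 63.999²) = √25382.7 = 159.32 km/s.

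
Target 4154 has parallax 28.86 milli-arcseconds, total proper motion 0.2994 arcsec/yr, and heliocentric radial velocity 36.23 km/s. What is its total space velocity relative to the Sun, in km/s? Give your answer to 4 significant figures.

61.08 km/s

d = 1/p = 1/0.02886″ = 34.65 pc.
v_t = 4.740 μ d = 4.740 × 0.2994 × 34.65 = 49.174 km/s.
v = √(v_r² + v_t²) = √(36.23² + 49.174²) = √3730.7 = 61.079 km/s.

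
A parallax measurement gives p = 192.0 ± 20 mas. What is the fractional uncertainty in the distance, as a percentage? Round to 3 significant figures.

10.4%

For d = 1/p, |σ_d/d| = |σ_p/p|.
σ_p/p = 20 / 192.0 = 0.10417 = 10.417%.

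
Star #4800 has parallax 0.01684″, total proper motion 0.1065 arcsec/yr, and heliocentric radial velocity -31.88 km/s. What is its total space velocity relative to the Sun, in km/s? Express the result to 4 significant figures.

d = 1/p = 1/0.01684″ = 59.382 pc.
v_t = 4.740 μ d = 4.740 × 0.1065 × 59.382 = 29.977 km/s.
v = √(v_r² + v_t²) = √((-31.88)² + 29.977²) = √1914.95 = 43.76 km/s.

43.76 km/s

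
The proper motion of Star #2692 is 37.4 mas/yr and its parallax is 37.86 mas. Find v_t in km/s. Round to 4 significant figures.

d = 1/p = 1/0.03786″ = 26.413 pc.
μ = 37.4 mas/yr = 0.0374 ″/yr.
v_t = 4.74 × μ × d = 4.74 × 0.0374 × 26.413 = 4.6824 km/s.

4.682 km/s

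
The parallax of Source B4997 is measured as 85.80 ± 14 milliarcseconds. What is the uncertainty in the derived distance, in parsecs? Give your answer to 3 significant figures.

1.90 pc

d = 1/p, so σ_d = σ_p / p².
σ_d = 0.0140 / (0.08580)² = 0.0140 / 0.0073616 = 1.9018 pc.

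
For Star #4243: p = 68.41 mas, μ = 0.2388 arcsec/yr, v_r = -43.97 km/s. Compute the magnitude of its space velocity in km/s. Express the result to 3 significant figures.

47.0 km/s

d = 1/p = 1/0.06841″ = 14.618 pc.
v_t = 4.740 μ d = 4.740 × 0.2388 × 14.618 = 16.546 km/s.
v = √(v_r² + v_t²) = √((-43.97)² + 16.546²) = √2207.13 = 46.98 km/s.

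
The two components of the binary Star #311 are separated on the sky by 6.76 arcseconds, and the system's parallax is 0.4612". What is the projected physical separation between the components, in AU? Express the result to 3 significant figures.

14.7 AU

d = 1/p = 1/0.4612″ = 2.1683 pc.
At distance d (pc), an angle of θ arcsec spans θ·d AU: s = 6.76 × 2.1683 = 14.658 AU.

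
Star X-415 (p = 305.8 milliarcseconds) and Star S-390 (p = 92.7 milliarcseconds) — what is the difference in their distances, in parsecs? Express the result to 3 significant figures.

7.52 pc

d_A = 1/0.3058″ = 3.2701 pc; d_B = 1/0.09270″ = 10.787 pc.
|d_B − d_A| = |10.787 − 3.2701| = 7.5169 pc.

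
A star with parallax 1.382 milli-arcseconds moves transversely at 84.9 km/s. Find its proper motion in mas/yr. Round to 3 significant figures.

24.8 mas/yr

d = 1/p = 1/0.001382″ = 723.59 pc.
μ = v_t / (4.74 d) = 84.9 / (4.74 × 723.59) = 84.9 / 3429.8 = 0.024754 ″/yr = 24.754 mas/yr.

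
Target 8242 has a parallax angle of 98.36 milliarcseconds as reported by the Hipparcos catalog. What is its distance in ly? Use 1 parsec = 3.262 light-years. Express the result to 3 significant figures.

p = 98.36 milliarcseconds = 0.09836 arcsec.
d = 1/p = 1/0.09836 = 10.167 pc.
In light-years: 10.167 × 3.262 = 33.165 ly.

33.2 ly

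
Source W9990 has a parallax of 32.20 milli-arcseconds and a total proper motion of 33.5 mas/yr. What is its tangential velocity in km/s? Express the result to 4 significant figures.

d = 1/p = 1/0.03220″ = 31.056 pc.
μ = 33.5 mas/yr = 0.0335 ″/yr.
v_t = 4.74 × μ × d = 4.74 × 0.0335 × 31.056 = 4.9314 km/s.

4.931 km/s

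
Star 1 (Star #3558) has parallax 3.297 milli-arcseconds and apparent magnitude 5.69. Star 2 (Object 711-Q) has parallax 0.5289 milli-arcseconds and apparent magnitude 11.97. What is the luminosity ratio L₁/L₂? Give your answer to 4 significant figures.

L₁/L₂ = 8.366

d₁ = 1/p₁ = 1/0.003297″ = 303.31 pc; d₂ = 1/p₂ = 1/0.0005289″ = 1890.7 pc.
M₁ = m₁ − 5 log₁₀ d₁ + 5 = 5.69 − 12.4094 + 5 = -1.7194.
M₂ = 11.97 − 16.3831 + 5 = 0.5869.
L₁/L₂ = 10^(0.4(M₂ − M₁)) = 10^(0.4 × 2.3063) = 10^0.92252 = 8.366.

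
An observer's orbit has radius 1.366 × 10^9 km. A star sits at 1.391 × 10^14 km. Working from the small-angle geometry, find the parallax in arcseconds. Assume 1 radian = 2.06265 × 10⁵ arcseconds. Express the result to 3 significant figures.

θ ≈ B/d = (1.366 × 10^9) / (1.391 × 10^14) = 9.8203 × 10^-6 rad.
In arcseconds: 9.8203 × 10^-6 × 206265 = 2.0256″.

2.03 arcsec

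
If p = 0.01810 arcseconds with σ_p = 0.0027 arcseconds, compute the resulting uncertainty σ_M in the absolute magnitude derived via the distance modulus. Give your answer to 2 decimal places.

M = m − 5 log₁₀ d + 5 = m + 5 log₁₀ p + 5, so ∂M/∂p = 5/(p ln 10).
σ_M = (5/ln 10) · (σ_p/p) = 2.1715 × 0.0027/0.01810 = 2.1715 × 0.14917 = 0.32392.

σ_M = 0.32 mag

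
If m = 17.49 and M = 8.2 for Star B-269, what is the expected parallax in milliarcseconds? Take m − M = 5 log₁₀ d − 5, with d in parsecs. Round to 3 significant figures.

1.39 mas

m − M = 17.49 − 8.2 = 9.29.
d = 10^((m−M)/5 + 1) = 10^2.858 = 721.11 pc.
p = 1/d = 1/721.11 = 0.0013868 arcsec = 1.3868 mas.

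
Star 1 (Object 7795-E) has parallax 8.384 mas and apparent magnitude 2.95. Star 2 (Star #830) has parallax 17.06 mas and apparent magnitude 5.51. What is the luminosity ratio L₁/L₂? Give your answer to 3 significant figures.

L₁/L₂ = 43.8

d₁ = 1/p₁ = 1/0.008384″ = 119.27 pc; d₂ = 1/p₂ = 1/0.01706″ = 58.617 pc.
M₁ = m₁ − 5 log₁₀ d₁ + 5 = 2.95 − 10.3827 + 5 = -2.4327.
M₂ = 5.51 − 8.8401 + 5 = 1.6699.
L₁/L₂ = 10^(0.4(M₂ − M₁)) = 10^(0.4 × 4.1026) = 10^1.64104 = 43.756.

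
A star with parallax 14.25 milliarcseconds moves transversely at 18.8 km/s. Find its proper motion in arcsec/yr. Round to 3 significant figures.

0.0565 arcsec/yr

d = 1/p = 1/0.01425″ = 70.175 pc.
μ = v_t / (4.74 d) = 18.8 / (4.74 × 70.175) = 18.8 / 332.63 = 0.056519 ″/yr.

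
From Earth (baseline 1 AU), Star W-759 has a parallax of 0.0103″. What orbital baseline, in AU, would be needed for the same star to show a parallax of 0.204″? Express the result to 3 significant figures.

Parallax scales linearly with baseline: p ∝ B, so B = p_target / p_Earth × 1 AU.
B = 0.204 / 0.0103 = 19.806 AU.

19.8 AU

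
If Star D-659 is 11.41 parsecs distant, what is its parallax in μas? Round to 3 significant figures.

p = 1/d = 1/11.41 = 0.087642 arcsec.
= 0.087642 × 10⁶ = 87642 μas.

87600 μas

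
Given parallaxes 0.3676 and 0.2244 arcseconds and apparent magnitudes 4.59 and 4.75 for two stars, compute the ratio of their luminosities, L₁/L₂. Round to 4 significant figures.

d₁ = 1/p₁ = 1/0.3676″ = 2.7203 pc; d₂ = 1/p₂ = 1/0.2244″ = 4.4563 pc.
M₁ = m₁ − 5 log₁₀ d₁ + 5 = 4.59 − 2.1731 + 5 = 7.4169.
M₂ = 4.75 − 3.2449 + 5 = 6.5051.
L₁/L₂ = 10^(0.4(M₂ − M₁)) = 10^(0.4 × (-0.9118)) = 10^(-0.36472) = 0.4318.

L₁/L₂ = 0.4318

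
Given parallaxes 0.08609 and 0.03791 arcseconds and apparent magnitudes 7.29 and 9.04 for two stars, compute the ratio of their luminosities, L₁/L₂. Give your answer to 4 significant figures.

L₁/L₂ = 0.9719

d₁ = 1/p₁ = 1/0.08609″ = 11.616 pc; d₂ = 1/p₂ = 1/0.03791″ = 26.378 pc.
M₁ = m₁ − 5 log₁₀ d₁ + 5 = 7.29 − 5.3253 + 5 = 6.9647.
M₂ = 9.04 − 7.1062 + 5 = 6.9338.
L₁/L₂ = 10^(0.4(M₂ − M₁)) = 10^(0.4 × (-0.0309)) = 10^(-0.01236) = 0.97194.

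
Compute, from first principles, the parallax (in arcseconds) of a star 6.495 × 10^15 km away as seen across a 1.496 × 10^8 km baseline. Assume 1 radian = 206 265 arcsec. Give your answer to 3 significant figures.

0.00475 arcsec

θ ≈ B/d = (1.496 × 10^8) / (6.495 × 10^15) = 2.3033 × 10^-8 rad.
In arcseconds: 2.3033 × 10^-8 × 206265 = 0.0047509″.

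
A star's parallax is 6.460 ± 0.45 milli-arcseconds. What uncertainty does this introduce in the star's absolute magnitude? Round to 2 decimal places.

M = m − 5 log₁₀ d + 5 = m + 5 log₁₀ p + 5, so ∂M/∂p = 5/(p ln 10).
σ_M = (5/ln 10) · (σ_p/p) = 2.1715 × 0.45/6.460 = 2.1715 × 0.069659 = 0.15126.

σ_M = 0.15 mag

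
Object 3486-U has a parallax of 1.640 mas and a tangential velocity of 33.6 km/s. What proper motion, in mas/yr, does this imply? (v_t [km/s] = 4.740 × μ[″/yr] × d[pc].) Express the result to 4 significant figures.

d = 1/p = 1/0.001640″ = 609.76 pc.
μ = v_t / (4.74 d) = 33.6 / (4.74 × 609.76) = 33.6 / 2890.3 = 0.011625 ″/yr = 11.625 mas/yr.

11.63 mas/yr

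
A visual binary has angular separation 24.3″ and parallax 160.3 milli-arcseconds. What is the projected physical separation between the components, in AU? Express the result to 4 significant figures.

151.6 AU

d = 1/p = 1/0.1603″ = 6.2383 pc.
At distance d (pc), an angle of θ arcsec spans θ·d AU: s = 24.3 × 6.2383 = 151.59 AU.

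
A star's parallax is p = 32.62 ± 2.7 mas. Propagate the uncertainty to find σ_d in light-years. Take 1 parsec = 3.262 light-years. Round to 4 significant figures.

d = 1/p, so σ_d = σ_p / p².
σ_d = 0.00270 / (0.03262)² = 0.00270 / 0.0010641 = 2.5374 pc = 2.5374 × 3.262 ly = 8.277 ly.

8.277 ly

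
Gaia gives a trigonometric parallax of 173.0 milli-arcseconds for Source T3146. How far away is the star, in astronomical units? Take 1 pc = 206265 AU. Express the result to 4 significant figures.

1.192 × 10^6 AU

p = 173.0 milli-arcseconds = 0.1730 arcsec.
d = 1/p = 1/0.1730 = 5.7803 pc.
In AU: 5.7803 × 206265 = 1.1923 × 10^6 AU.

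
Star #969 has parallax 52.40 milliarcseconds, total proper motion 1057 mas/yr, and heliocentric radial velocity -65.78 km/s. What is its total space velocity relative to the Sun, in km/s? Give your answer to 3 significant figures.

d = 1/p = 1/0.05240″ = 19.084 pc.
μ = 1057 mas/yr = 1.057 ″/yr.
v_t = 4.740 μ d = 4.740 × 1.057 × 19.084 = 95.614 km/s.
v = √(v_r² + v_t²) = √((-65.78)² + 95.614²) = √13469 = 116.06 km/s.

116 km/s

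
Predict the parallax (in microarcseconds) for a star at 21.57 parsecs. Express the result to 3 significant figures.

p = 1/d = 1/21.57 = 0.046361 arcsec.
= 0.046361 × 10⁶ = 46361 μas.

46400 μas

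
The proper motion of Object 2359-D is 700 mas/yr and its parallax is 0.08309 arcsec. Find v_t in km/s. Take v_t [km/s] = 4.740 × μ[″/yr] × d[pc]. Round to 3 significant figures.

d = 1/p = 1/0.08309″ = 12.035 pc.
μ = 700 mas/yr = 0.700 ″/yr.
v_t = 4.74 × μ × d = 4.74 × 0.700 × 12.035 = 39.932 km/s.

39.9 km/s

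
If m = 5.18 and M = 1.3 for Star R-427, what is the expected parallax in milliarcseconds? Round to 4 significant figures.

16.75 mas

m − M = 5.18 − 1.3 = 3.88.
d = 10^((m−M)/5 + 1) = 10^1.776 = 59.704 pc.
p = 1/d = 1/59.704 = 0.016749 arcsec = 16.749 mas.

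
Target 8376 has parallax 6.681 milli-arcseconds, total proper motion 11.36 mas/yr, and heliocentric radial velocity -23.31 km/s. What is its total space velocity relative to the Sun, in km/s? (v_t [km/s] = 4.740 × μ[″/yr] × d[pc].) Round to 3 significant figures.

24.7 km/s

d = 1/p = 1/0.006681″ = 149.68 pc.
μ = 11.36 mas/yr = 0.01136 ″/yr.
v_t = 4.740 μ d = 4.740 × 0.01136 × 149.68 = 8.0597 km/s.
v = √(v_r² + v_t²) = √((-23.31)² + 8.0597²) = √608.315 = 24.664 km/s.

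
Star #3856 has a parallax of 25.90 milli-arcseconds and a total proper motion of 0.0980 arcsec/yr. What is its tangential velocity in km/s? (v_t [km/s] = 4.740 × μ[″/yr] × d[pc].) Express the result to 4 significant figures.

17.94 km/s

d = 1/p = 1/0.02590″ = 38.61 pc.
v_t = 4.74 × μ × d = 4.74 × 0.0980 × 38.61 = 17.935 km/s.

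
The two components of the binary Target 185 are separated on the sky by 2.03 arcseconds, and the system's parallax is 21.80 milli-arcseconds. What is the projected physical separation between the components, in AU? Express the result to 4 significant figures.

93.12 AU

d = 1/p = 1/0.02180″ = 45.872 pc.
At distance d (pc), an angle of θ arcsec spans θ·d AU: s = 2.03 × 45.872 = 93.12 AU.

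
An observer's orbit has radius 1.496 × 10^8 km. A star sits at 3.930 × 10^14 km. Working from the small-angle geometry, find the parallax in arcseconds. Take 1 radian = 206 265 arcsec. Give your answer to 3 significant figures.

0.0785 arcsec

θ ≈ B/d = (1.496 × 10^8) / (3.930 × 10^14) = 3.8066 × 10^-7 rad.
In arcseconds: 3.8066 × 10^-7 × 206265 = 0.078517″.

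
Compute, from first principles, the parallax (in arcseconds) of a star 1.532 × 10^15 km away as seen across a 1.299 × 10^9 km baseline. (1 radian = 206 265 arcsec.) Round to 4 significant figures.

0.1749 arcsec

θ ≈ B/d = (1.299 × 10^9) / (1.532 × 10^15) = 8.4791 × 10^-7 rad.
In arcseconds: 8.4791 × 10^-7 × 206265 = 0.17489″.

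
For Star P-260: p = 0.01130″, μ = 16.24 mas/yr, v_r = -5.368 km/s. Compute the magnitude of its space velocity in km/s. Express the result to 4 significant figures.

8.673 km/s

d = 1/p = 1/0.01130″ = 88.496 pc.
μ = 16.24 mas/yr = 0.01624 ″/yr.
v_t = 4.740 μ d = 4.740 × 0.01624 × 88.496 = 6.8122 km/s.
v = √(v_r² + v_t²) = √((-5.368)² + 6.8122²) = √75.2215 = 8.673 km/s.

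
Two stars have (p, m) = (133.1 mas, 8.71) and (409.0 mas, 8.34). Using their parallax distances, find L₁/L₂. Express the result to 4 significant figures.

L₁/L₂ = 6.716

d₁ = 1/p₁ = 1/0.1331″ = 7.5131 pc; d₂ = 1/p₂ = 1/0.4090″ = 2.445 pc.
M₁ = m₁ − 5 log₁₀ d₁ + 5 = 8.71 − 4.3791 + 5 = 9.3309.
M₂ = 8.34 − 1.9414 + 5 = 11.3986.
L₁/L₂ = 10^(0.4(M₂ − M₁)) = 10^(0.4 × 2.0677) = 10^0.82708 = 6.7155.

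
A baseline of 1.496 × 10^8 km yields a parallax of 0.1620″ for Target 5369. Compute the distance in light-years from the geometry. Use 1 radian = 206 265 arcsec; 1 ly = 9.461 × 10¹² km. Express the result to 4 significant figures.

20.13 ly

θ = 0.1620″ = 0.1620/206265 = 7.8540 × 10^-7 rad.
d = B/θ = (1.496 × 10^8) / (7.8540 × 10^-7) = 1.9048 × 10^14 km = (1.9048 × 10^14) / (9.461 × 10^12) ly = 20.133 ly.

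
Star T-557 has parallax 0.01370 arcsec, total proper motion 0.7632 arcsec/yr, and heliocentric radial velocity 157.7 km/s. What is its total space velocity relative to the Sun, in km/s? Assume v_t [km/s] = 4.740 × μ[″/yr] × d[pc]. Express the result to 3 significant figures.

308 km/s

d = 1/p = 1/0.01370″ = 72.993 pc.
v_t = 4.740 μ d = 4.740 × 0.7632 × 72.993 = 264.06 km/s.
v = √(v_r² + v_t²) = √(157.7² + 264.06²) = √94597 = 307.57 km/s.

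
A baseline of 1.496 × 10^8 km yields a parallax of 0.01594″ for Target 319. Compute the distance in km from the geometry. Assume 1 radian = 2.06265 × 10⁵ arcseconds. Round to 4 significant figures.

θ = 0.01594″ = 0.01594/206265 = 7.7279 × 10^-8 rad.
d = B/θ = (1.496 × 10^8) / (7.7279 × 10^-8) = 1.9358 × 10^15 km.

1.936 × 10^15 km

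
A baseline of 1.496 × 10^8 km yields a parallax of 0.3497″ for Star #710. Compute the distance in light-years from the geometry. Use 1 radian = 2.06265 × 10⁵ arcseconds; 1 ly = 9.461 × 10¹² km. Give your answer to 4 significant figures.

θ = 0.3497″ = 0.3497/206265 = 1.6954 × 10^-6 rad.
d = B/θ = (1.496 × 10^8) / (1.6954 × 10^-6) = 8.8239 × 10^13 km = (8.8239 × 10^13) / (9.461 × 10^12) ly = 9.3266 ly.

9.327 ly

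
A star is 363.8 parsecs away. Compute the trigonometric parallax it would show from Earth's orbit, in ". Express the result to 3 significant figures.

0.00275 "

p = 1/d = 1/363.8 = 0.0027488 arcsec.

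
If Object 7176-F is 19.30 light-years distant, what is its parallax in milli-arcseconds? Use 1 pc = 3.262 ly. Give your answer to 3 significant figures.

d = 19.30 ly ÷ 3.262 = 5.9166 pc.
p = 1/d = 1/5.9166 = 0.16902 arcsec.
= 0.16902 × 1000 = 169.02 mas.

169 mas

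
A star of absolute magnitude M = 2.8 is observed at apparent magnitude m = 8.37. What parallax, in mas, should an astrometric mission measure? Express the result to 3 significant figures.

m − M = 8.37 − 2.8 = 5.57.
d = 10^((m−M)/5 + 1) = 10^2.114 = 130.02 pc.
p = 1/d = 1/130.02 = 0.0076911 arcsec = 7.6911 mas.

7.69 mas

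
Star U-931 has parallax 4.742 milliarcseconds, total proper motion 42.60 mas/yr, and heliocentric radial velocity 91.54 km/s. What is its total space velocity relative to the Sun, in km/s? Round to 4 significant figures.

101.0 km/s

d = 1/p = 1/0.004742″ = 210.88 pc.
μ = 42.60 mas/yr = 0.04260 ″/yr.
v_t = 4.740 μ d = 4.740 × 0.04260 × 210.88 = 42.582 km/s.
v = √(v_r² + v_t²) = √(91.54² + 42.582²) = √10192.8 = 100.96 km/s.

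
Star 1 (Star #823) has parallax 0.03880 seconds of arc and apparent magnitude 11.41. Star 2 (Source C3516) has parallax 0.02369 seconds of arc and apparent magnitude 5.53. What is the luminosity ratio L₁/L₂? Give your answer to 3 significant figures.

L₁/L₂ = 0.00166

d₁ = 1/p₁ = 1/0.03880″ = 25.773 pc; d₂ = 1/p₂ = 1/0.02369″ = 42.212 pc.
M₁ = m₁ − 5 log₁₀ d₁ + 5 = 11.41 − 7.0558 + 5 = 9.3542.
M₂ = 5.53 − 8.1272 + 5 = 2.4028.
L₁/L₂ = 10^(0.4(M₂ − M₁)) = 10^(0.4 × (-6.9514)) = 10^(-2.78056) = 0.0016574.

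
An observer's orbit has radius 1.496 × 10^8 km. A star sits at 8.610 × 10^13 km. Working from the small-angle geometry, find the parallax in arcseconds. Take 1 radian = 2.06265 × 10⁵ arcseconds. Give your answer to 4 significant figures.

0.3584 arcsec

θ ≈ B/d = (1.496 × 10^8) / (8.610 × 10^13) = 1.7375 × 10^-6 rad.
In arcseconds: 1.7375 × 10^-6 × 206265 = 0.35839″.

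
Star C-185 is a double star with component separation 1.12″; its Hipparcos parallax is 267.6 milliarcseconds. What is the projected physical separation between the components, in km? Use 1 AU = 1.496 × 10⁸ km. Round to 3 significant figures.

6.26 × 10^8 km

d = 1/p = 1/0.2676″ = 3.7369 pc.
At distance d (pc), an angle of θ arcsec spans θ·d AU: s = 1.12 × 3.7369 = 4.1853 AU.
= 4.1853 × 1.496 × 10⁸ km = 6.2612 × 10^8 km.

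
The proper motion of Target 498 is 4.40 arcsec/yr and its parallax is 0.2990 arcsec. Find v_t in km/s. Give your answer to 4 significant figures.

d = 1/p = 1/0.2990″ = 3.3445 pc.
v_t = 4.74 × μ × d = 4.74 × 4.40 × 3.3445 = 69.753 km/s.

69.75 km/s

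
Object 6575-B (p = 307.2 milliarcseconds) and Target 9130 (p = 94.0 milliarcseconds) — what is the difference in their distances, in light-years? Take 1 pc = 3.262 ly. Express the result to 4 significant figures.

d_A = 1/0.3072″ = 3.2552 pc; d_B = 1/0.09400″ = 10.638 pc.
|d_B − d_A| = |10.638 − 3.2552| = 7.3828 pc = 7.3828 × 3.262 ly = 24.083 ly.

24.08 ly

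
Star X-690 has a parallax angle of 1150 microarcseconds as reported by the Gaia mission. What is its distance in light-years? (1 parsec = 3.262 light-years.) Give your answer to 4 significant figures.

p = 1150 microarcseconds = 0.001150 arcsec.
d = 1/p = 1/0.001150 = 869.57 pc.
In light-years: 869.57 × 3.262 = 2836.5 ly.

2837 light years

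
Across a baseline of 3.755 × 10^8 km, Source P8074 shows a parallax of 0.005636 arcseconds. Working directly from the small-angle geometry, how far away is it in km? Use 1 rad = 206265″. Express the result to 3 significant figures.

1.37 × 10^16 km

θ = 0.005636″ = 0.005636/206265 = 2.7324 × 10^-8 rad.
d = B/θ = (3.755 × 10^8) / (2.7324 × 10^-8) = 1.3742 × 10^16 km.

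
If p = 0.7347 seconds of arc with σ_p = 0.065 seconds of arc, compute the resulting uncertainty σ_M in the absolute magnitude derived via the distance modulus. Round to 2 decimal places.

σ_M = 0.19 mag

M = m − 5 log₁₀ d + 5 = m + 5 log₁₀ p + 5, so ∂M/∂p = 5/(p ln 10).
σ_M = (5/ln 10) · (σ_p/p) = 2.1715 × 0.065/0.7347 = 2.1715 × 0.088471 = 0.19211.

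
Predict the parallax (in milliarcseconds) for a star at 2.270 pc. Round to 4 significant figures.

p = 1/d = 1/2.27 = 0.44053 arcsec.
= 0.44053 × 1000 = 440.53 mas.

440.5 mas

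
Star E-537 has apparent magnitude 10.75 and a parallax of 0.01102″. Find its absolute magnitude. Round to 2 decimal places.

M = 5.96

d = 1/p = 1/0.01102″ = 90.744 pc.
m − M = 5 log₁₀(90.744) − 5 = 9.7891 − 5 = 4.7891.
M = m − (m − M) = 10.75 − 4.7891 = 5.96.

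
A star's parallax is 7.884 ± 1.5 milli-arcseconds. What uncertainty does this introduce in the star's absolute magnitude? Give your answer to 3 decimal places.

σ_M = 0.413 mag

M = m − 5 log₁₀ d + 5 = m + 5 log₁₀ p + 5, so ∂M/∂p = 5/(p ln 10).
σ_M = (5/ln 10) · (σ_p/p) = 2.1715 × 1.5/7.884 = 2.1715 × 0.19026 = 0.41315.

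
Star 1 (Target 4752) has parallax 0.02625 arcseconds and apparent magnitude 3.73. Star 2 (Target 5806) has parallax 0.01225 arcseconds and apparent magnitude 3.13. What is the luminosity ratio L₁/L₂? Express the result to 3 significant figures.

d₁ = 1/p₁ = 1/0.02625″ = 38.095 pc; d₂ = 1/p₂ = 1/0.01225″ = 81.633 pc.
M₁ = m₁ − 5 log₁₀ d₁ + 5 = 3.73 − 7.9043 + 5 = 0.8257.
M₂ = 3.13 − 9.5593 + 5 = -1.4293.
L₁/L₂ = 10^(0.4(M₂ − M₁)) = 10^(0.4 × (-2.2550)) = 10^(-0.90200) = 0.12531.

L₁/L₂ = 0.125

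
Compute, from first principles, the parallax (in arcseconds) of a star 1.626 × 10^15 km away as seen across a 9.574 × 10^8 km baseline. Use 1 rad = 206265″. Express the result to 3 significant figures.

θ ≈ B/d = (9.574 × 10^8) / (1.626 × 10^15) = 5.8881 × 10^-7 rad.
In arcseconds: 5.8881 × 10^-7 × 206265 = 0.12145″.

0.121 arcsec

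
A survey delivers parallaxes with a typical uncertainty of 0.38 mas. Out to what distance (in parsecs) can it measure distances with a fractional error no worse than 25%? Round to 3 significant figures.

σ_d/d = σ_p/p, so the condition is σ_p/p ≤ 0.25, i.e. p ≥ σ_p/0.25.
p_min = 0.38/0.25 = 1.52 mas = 0.00152 arcsec.
d_max = 1/p_min = 1/0.00152 = 657.89 pc.

658 pc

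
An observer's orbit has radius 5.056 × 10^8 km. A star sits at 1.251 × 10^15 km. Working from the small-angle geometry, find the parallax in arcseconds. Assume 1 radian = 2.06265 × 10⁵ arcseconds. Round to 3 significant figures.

θ ≈ B/d = (5.056 × 10^8) / (1.251 × 10^15) = 4.0416 × 10^-7 rad.
In arcseconds: 4.0416 × 10^-7 × 206265 = 0.083364″.

0.0834 arcsec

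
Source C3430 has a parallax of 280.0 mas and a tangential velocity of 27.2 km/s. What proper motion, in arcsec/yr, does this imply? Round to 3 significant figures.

1.61 arcsec/yr

d = 1/p = 1/0.2800″ = 3.5714 pc.
μ = v_t / (4.74 d) = 27.2 / (4.74 × 3.5714) = 27.2 / 16.928 = 1.6068 ″/yr.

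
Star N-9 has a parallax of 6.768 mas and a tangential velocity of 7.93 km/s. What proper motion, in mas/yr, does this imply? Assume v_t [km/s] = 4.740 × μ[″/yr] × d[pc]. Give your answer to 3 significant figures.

11.3 mas/yr

d = 1/p = 1/0.006768″ = 147.75 pc.
μ = v_t / (4.74 d) = 7.93 / (4.74 × 147.75) = 7.93 / 700.34 = 0.011323 ″/yr = 11.323 mas/yr.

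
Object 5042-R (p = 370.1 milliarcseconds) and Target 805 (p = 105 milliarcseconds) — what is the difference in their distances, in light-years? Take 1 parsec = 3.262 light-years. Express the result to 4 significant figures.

22.25 ly

d_A = 1/0.3701″ = 2.702 pc; d_B = 1/0.1050″ = 9.5238 pc.
|d_B − d_A| = |9.5238 − 2.702| = 6.8218 pc = 6.8218 × 3.262 ly = 22.253 ly.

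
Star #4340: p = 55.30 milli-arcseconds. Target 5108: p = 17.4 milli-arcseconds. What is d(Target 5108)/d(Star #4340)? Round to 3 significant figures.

Since d = 1/p, d_B/d_A = p_A/p_B.
= 55.30 / 17.4 = 3.1782.

3.18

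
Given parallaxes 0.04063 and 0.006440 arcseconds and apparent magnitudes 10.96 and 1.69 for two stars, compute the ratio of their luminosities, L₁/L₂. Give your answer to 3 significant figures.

d₁ = 1/p₁ = 1/0.04063″ = 24.612 pc; d₂ = 1/p₂ = 1/0.006440″ = 155.28 pc.
M₁ = m₁ − 5 log₁₀ d₁ + 5 = 10.96 − 6.9557 + 5 = 9.0043.
M₂ = 1.69 − 10.9556 + 5 = -4.2656.
L₁/L₂ = 10^(0.4(M₂ − M₁)) = 10^(0.4 × (-13.2699)) = 10^(-5.30796) = 0.0000049208.

L₁/L₂ = 4.92 × 10^-6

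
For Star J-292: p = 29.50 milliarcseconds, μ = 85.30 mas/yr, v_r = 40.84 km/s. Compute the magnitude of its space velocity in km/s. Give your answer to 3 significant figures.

d = 1/p = 1/0.02950″ = 33.898 pc.
μ = 85.30 mas/yr = 0.08530 ″/yr.
v_t = 4.740 μ d = 4.740 × 0.08530 × 33.898 = 13.706 km/s.
v = √(v_r² + v_t²) = √(40.84² + 13.706²) = √1855.76 = 43.079 km/s.

43.1 km/s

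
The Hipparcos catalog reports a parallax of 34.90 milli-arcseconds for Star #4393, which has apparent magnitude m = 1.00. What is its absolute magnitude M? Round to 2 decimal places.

M = -1.29

d = 1/p = 1/0.03490″ = 28.653 pc.
m − M = 5 log₁₀(28.653) − 5 = 7.2859 − 5 = 2.2859.
M = m − (m − M) = 1.00 − 2.2859 = -1.29.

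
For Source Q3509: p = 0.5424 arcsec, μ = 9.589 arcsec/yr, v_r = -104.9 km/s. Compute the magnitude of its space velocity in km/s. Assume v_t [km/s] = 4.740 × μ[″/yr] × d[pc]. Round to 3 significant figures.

134 km/s

d = 1/p = 1/0.5424″ = 1.8437 pc.
v_t = 4.740 μ d = 4.740 × 9.589 × 1.8437 = 83.8 km/s.
v = √(v_r² + v_t²) = √((-104.9)² + 83.8²) = √18026.5 = 134.26 km/s.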